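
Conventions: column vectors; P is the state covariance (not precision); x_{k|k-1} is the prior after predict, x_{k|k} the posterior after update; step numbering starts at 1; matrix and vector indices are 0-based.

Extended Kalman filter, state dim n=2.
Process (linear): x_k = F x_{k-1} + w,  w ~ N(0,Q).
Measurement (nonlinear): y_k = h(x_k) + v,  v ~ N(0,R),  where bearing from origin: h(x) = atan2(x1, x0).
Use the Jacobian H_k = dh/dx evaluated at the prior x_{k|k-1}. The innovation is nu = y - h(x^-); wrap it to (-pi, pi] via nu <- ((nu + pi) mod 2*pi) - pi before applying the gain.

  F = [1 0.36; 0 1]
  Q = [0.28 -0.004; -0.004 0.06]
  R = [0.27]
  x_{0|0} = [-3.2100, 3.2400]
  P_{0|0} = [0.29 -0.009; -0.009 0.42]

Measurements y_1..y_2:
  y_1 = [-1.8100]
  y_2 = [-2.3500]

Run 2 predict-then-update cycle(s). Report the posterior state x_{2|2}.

step 1: x^-=[-2.0436, 3.2400]  P^-=[0.6180 0.1382; 0.1382 0.4800]  H_jac=[-0.2208 -0.1393]  S=[0.3179]  K=[-0.4897; -0.3062]  nu=[2.3397]  x^+=[-3.1893, 2.5235]  P^+=[0.5417 0.0905; 0.0905 0.4502]
step 2: x^-=[-2.2809, 2.5235]  P^-=[0.9452 0.2486; 0.2486 0.5102]  H_jac=[-0.2181 -0.1971]  S=[0.3562]  K=[-0.7164; -0.4346]  nu=[1.6275]  x^+=[-3.4468, 1.8162]  P^+=[0.7624 0.1377; 0.1377 0.4429]

x_post = [-3.4468, 1.8162]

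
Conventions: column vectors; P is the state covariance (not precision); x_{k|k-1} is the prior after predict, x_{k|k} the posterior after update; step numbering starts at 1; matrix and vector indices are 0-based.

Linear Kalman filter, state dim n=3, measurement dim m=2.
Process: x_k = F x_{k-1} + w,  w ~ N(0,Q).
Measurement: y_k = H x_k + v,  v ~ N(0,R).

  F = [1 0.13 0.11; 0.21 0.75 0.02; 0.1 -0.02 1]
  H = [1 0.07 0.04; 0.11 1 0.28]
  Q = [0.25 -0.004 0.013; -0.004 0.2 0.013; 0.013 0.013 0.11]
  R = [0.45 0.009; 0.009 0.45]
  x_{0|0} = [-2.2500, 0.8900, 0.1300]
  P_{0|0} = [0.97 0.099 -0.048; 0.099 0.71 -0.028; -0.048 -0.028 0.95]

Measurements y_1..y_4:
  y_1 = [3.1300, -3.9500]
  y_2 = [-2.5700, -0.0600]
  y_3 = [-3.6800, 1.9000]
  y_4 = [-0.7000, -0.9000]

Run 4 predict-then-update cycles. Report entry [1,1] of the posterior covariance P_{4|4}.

P_post[1,1] = 0.2167

step 1: x^-=[-2.1200, 0.1976, -0.1128]  P^-=[1.2579 0.3435 0.1599; 0.3435 0.6725 0.0176; 0.1599 0.0176 1.0611]  S=[1.7738 0.5990; 0.5990 1.3161]  K=[0.6985 0.0822; 0.0438 0.5234; 0.0348 0.2366]  nu=[5.2407, -3.8828]  x^+=[1.2214, -1.6051, -0.8488]  P^+=[0.3147 0.0114 -0.0096; 0.0114 0.2810 -0.1653; -0.0096 -0.1653 0.9754]
step 2: x^-=[0.9193, -0.9643, -0.6946]  P^-=[0.5773 0.0860 0.1201; 0.0860 0.3709 -0.0902; 0.1201 -0.0902 1.0933]  S=[1.0520 0.2261; 0.2261 0.8893]  K=[0.5446 0.0674; 0.0182 0.3946; 0.0998 0.2322]  nu=[-3.3941, 0.9977]  x^+=[-0.8617, -0.6322, -0.8016]  P^+=[0.2447 0.0030 0.0189; 0.0030 0.2288 -0.1835; 0.0189 -0.1835 1.0244]
step 3: x^-=[-1.0320, -0.6712, -0.8751]  P^-=[0.5106 0.0595 0.1452; 0.0595 0.3355 -0.0981; 0.1452 -0.0981 1.1480]  S=[0.9835 0.1969; 0.1969 0.8488]  K=[0.5165 0.0644; 0.0065 0.3691; 0.1372 0.2501]  nu=[-2.5660, 2.9297]  x^+=[-2.1687, 0.3936, -0.4946]  P^+=[0.2317 -0.0016 0.0346; -0.0016 0.2189 -0.1877; 0.0346 -0.1877 1.0629]
step 4: x^-=[-2.1719, -0.1701, -0.7193]  P^-=[0.5001 0.0526 0.1636; 0.0526 0.3279 -0.0976; 0.1636 -0.0976 1.1897]  S=[0.9735 0.1940; 0.1940 0.8443]  K=[0.5114 0.0642; 0.0014 0.3626; 0.1572 0.2642]  nu=[1.5126, -0.2895]  x^+=[-1.4169, -0.2730, -0.5580]  P^+=[0.2293 -0.0037 0.0428; -0.0037 0.2167 -0.1898; 0.0428 -0.1898 1.0907]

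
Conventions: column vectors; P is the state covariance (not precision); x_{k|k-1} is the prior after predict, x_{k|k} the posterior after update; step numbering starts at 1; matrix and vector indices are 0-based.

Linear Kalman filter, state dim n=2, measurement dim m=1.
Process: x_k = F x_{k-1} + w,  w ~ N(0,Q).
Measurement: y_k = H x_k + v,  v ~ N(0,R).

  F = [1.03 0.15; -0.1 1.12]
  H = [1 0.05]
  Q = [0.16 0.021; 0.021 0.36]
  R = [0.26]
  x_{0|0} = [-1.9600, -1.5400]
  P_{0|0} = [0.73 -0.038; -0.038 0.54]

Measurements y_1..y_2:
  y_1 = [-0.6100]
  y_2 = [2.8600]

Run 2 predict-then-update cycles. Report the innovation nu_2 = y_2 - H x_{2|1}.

step 1: x^-=[-2.2498, -1.5288]  P^-=[0.9349 -0.0067; -0.0067 1.0532]  S=[1.1968]  K=[0.7808; 0.0384]  nu=[1.7162]  x^+=[-0.9097, -1.4629]  P^+=[0.2051 -0.0426; -0.0426 1.0514]
step 2: x^-=[-1.1564, -1.5475]  P^-=[0.3881 0.1280; 0.1280 1.6905]  S=[0.6652]  K=[0.5931; 0.3195]  nu=[4.0938]  x^+=[1.2718, -0.2395]  P^+=[0.1541 0.0019; 0.0019 1.6226]

innov = [4.0938]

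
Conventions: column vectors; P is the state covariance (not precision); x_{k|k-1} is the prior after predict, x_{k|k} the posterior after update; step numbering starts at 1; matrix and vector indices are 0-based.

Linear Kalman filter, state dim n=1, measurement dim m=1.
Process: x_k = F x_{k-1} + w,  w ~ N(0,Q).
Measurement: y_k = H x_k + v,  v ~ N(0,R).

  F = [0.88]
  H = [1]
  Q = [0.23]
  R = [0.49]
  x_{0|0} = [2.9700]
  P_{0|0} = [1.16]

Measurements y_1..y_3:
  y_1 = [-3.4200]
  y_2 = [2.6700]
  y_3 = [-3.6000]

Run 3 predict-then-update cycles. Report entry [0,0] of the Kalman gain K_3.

K[0,0] = 0.4619

step 1: x^-=[2.6136]  P^-=[1.1283]  S=[1.6183]  K=[0.6972]  nu=[-6.0336]  x^+=[-1.5931]  P^+=[0.3416]
step 2: x^-=[-1.4019]  P^-=[0.4946]  S=[0.9846]  K=[0.5023]  nu=[4.0719]  x^+=[0.6435]  P^+=[0.2461]
step 3: x^-=[0.5662]  P^-=[0.4206]  S=[0.9106]  K=[0.4619]  nu=[-4.1662]  x^+=[-1.3581]  P^+=[0.2263]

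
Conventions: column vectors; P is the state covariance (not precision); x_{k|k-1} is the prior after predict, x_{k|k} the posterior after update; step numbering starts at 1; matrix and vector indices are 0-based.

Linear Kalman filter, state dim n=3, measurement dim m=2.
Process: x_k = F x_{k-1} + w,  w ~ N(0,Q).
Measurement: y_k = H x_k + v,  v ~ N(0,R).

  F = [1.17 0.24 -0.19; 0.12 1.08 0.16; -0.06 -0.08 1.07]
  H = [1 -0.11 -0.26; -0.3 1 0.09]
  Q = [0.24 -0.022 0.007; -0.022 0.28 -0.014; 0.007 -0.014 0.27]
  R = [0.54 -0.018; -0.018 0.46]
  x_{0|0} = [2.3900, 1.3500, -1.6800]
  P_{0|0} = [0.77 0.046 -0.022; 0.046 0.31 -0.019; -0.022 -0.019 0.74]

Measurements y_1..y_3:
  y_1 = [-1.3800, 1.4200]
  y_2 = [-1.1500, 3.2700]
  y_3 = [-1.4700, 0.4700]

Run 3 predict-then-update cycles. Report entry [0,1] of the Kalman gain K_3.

step 1: x^-=[3.4395, 1.4760, -2.0490]  P^-=[1.3760 0.2030 -0.2414; 0.2030 0.6761 0.0526; -0.2414 0.0526 1.1285]  S=[2.0843 -0.3767; -0.3767 1.1698]  K=[0.6836 0.0222; 0.1602 0.5816; -0.2382 0.1170]  nu=[-5.1899, 1.1603]  x^+=[-0.0824, 1.3192, -0.6770]  P^+=[0.4129 0.1107 0.1231; 0.1107 0.2972 0.0075; 0.1231 0.0075 0.9732]
step 2: x^-=[0.3489, 1.3065, -0.8249]  P^-=[0.8642 0.2455 -0.0799; 0.2455 0.6935 0.1389; -0.0799 0.1389 1.3716]  S=[1.5008 -0.1830; -0.1830 1.1244]  K=[0.5809 0.0759; 0.1604 0.5885; -0.2755 0.2098]  nu=[-1.5696, 2.1424]  x^+=[-0.4005, 2.3155, 0.0569]  P^+=[0.3674 0.1202 0.1608; 0.1202 0.3000 0.0429; 0.1608 0.0429 1.1871]
step 3: x^-=[0.0764, 2.4618, -0.1003]  P^-=[0.7951 0.2459 -0.0640; 0.2459 0.7178 0.2198; -0.0640 0.2198 1.6055]  S=[1.4441 -0.1892; -0.1892 1.1578]  K=[0.5555 0.0921; 0.1544 0.5985; -0.3135 0.2800]  nu=[-1.3017, -1.9598]  x^+=[-0.8272, 1.0878, -0.2411]  P^+=[0.3591 0.1238 0.1815; 0.1238 0.3035 0.0683; 0.1815 0.0683 1.3396]

K[0,1] = 0.0921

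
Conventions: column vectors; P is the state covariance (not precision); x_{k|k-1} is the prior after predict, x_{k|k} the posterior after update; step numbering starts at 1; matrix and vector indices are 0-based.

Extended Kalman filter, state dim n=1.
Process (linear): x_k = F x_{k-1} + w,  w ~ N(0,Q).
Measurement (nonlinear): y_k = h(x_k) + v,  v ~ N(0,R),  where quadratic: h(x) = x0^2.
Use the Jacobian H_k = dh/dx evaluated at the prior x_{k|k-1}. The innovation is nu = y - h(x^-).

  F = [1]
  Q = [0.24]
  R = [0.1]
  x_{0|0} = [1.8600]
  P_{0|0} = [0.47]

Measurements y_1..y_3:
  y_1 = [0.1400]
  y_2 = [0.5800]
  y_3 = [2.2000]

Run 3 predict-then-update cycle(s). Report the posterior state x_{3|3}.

x_post = [1.6468]

step 1: x^-=[1.8600]  P^-=[0.7100]  H_jac=[3.7200]  S=[9.9253]  K=[0.2661]  nu=[-3.3196]  x^+=[0.9766]  P^+=[0.0072]
step 2: x^-=[0.9766]  P^-=[0.2472]  H_jac=[1.9533]  S=[1.0429]  K=[0.4629]  nu=[-0.3738]  x^+=[0.8036]  P^+=[0.0237]
step 3: x^-=[0.8036]  P^-=[0.2637]  H_jac=[1.6072]  S=[0.7812]  K=[0.5425]  nu=[1.5542]  x^+=[1.6468]  P^+=[0.0338]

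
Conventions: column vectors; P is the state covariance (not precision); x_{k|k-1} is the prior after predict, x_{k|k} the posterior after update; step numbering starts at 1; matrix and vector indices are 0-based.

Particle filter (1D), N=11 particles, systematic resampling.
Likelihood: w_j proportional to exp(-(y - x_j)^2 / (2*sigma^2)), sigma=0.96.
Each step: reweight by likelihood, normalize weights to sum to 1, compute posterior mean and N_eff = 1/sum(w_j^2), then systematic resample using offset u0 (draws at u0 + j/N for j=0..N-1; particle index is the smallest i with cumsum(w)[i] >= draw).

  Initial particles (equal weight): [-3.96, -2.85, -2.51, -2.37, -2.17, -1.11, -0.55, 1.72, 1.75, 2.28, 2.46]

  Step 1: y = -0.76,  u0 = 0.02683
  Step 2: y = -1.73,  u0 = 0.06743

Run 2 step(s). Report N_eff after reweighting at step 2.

N_eff = 10.2427

step 1: w=[0.0014, 0.0327, 0.0663, 0.0856, 0.1188, 0.3268, 0.3410, 0.0124, 0.0114, 0.0023, 0.0013]  mean=-1.2260  Neff=3.9950  idx=[1, 3, 4, 4, 5, 5, 5, 6, 6, 6, 6]
step 2: w=[0.0682, 0.1079, 0.1213, 0.1213, 0.1094, 0.1094, 0.1094, 0.0633, 0.0633, 0.0633, 0.0633]  mean=-1.4800  Neff=10.2427  idx=[0, 1, 2, 3, 4, 4, 5, 6, 7, 9, 10]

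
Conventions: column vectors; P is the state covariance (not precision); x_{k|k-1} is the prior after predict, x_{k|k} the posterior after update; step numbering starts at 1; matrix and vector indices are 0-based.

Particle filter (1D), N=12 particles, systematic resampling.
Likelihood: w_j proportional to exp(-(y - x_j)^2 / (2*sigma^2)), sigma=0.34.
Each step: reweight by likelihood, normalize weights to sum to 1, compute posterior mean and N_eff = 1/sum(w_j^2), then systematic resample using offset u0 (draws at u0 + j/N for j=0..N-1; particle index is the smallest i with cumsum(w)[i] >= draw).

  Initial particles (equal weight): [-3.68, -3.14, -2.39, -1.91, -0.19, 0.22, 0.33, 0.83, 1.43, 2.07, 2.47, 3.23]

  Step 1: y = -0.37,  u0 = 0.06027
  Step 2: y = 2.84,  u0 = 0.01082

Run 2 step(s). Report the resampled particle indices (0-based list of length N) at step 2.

step 1: w=[0.0000, 0.0000, 0.0000, 0.0000, 0.7165, 0.1829, 0.0990, 0.0016, 0.0000, 0.0000, 0.0000, 0.0000]  mean=-0.0619  Neff=1.7967  idx=[4, 4, 4, 4, 4, 4, 4, 4, 5, 5, 5, 6]
step 2: w=[0.0000, 0.0000, 0.0000, 0.0000, 0.0000, 0.0000, 0.0000, 0.0000, 0.0691, 0.0691, 0.0691, 0.7928]  mean=0.3072  Neff=1.5555  idx=[8, 9, 10, 11, 11, 11, 11, 11, 11, 11, 11, 11]

resampled_idx = [8, 9, 10, 11, 11, 11, 11, 11, 11, 11, 11, 11]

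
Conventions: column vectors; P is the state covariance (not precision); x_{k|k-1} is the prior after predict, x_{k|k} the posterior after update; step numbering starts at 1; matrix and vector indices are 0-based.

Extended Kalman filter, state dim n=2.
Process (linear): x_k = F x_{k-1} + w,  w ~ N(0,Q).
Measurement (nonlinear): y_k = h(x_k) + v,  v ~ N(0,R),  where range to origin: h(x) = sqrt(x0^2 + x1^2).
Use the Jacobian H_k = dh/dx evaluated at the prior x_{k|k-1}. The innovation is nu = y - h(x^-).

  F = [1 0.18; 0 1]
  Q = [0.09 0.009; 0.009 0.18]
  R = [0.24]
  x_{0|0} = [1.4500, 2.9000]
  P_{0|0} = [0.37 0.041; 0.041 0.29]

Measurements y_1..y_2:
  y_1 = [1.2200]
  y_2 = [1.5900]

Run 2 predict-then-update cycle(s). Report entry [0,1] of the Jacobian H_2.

step 1: x^-=[1.9720, 2.9000]  P^-=[0.4842 0.1022; 0.1022 0.4700]  H_jac=[0.5623 0.8269]  S=[0.8095]  K=[0.4407; 0.5511]  nu=[-2.2870]  x^+=[0.9641, 1.6397]  P^+=[0.3269 -0.0944; -0.0944 0.2241]
step 2: x^-=[1.2593, 1.6397]  P^-=[0.3902 -0.0451; -0.0451 0.4041]  H_jac=[0.6091 0.7931]  S=[0.5954]  K=[0.3391; 0.4922]  nu=[-0.4774]  x^+=[1.0974, 1.4047]  P^+=[0.3217 -0.1445; -0.1445 0.2599]

H_jac[0,1] = 0.7931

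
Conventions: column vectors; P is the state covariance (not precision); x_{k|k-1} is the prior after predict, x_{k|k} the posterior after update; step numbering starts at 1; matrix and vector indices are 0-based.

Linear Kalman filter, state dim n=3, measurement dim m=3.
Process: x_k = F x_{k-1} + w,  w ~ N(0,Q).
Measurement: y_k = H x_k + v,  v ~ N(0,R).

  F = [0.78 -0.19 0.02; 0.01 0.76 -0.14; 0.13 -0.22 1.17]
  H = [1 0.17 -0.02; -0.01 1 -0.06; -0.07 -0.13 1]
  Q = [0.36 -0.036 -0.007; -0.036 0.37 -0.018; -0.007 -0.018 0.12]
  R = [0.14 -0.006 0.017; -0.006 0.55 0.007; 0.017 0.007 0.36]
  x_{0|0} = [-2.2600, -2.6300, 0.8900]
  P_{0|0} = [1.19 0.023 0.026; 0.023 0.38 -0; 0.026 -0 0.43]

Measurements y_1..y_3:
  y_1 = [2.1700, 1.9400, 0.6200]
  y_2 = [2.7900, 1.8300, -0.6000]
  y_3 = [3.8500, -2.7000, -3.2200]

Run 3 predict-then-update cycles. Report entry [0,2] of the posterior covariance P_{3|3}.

P_post[0,2] = 0.0166

step 1: x^-=[-1.2453, -2.1460, 1.3261]  P^-=[1.0919 -0.0720 0.1589; -0.0720 0.5983 -0.1484; 0.1589 -0.1484 0.7537]  S=[1.2196 0.0088 0.0560; 0.0088 1.1706 -0.2607; 0.0560 -0.2607 1.1442]  K=[0.8823 -0.0815 0.0185; 0.0269 0.5013 -0.0803; 0.0672 -0.0207 0.6579]  nu=[3.8066, 4.1531, -1.0723]  x^+=[1.7552, 0.1241, 0.7904]  P^+=[0.1328 -0.0472 0.0243; -0.0472 0.2749 0.0075; 0.0243 0.0075 0.2405]
step 2: x^-=[1.3613, 0.0012, 1.1257]  P^-=[0.4655 -0.1056 0.0534; -0.1056 0.5312 -0.1010; 0.0534 -0.1010 0.4710]  S=[0.5837 -0.0253 0.0142; -0.0253 1.0972 -0.1849; 0.0142 -0.1849 0.8591]  K=[0.7611 -0.0842 0.0094; 0.0001 0.4759 -0.0870; 0.0313 -0.0244 0.5534]  nu=[1.4511, 1.9099, -1.6302]  x^+=[2.2894, 1.0521, 0.2224]  P^+=[0.1158 -0.0486 0.0175; -0.0486 0.2608 0.0025; 0.0175 0.0025 0.2011]
step 3: x^-=[1.5903, 0.7913, 0.3264]  P^-=[0.4549 -0.1039 0.0454; -0.1039 0.5233 -0.0969; 0.0454 -0.0969 0.4167]  S=[0.5737 -0.0246 0.0087; -0.0246 1.0886 -0.1765; 0.0087 -0.1765 0.8048]  K=[0.7568 -0.0839 0.0070; -0.0010 0.4720 -0.0924; 0.0267 -0.0269 0.5233]  nu=[2.1317, -3.4559, -3.3322]  x^+=[3.4702, -0.5341, -1.2674]  P^+=[0.1152 -0.0485 0.0166; -0.0485 0.2585 0.0002; 0.0166 0.0002 0.1899]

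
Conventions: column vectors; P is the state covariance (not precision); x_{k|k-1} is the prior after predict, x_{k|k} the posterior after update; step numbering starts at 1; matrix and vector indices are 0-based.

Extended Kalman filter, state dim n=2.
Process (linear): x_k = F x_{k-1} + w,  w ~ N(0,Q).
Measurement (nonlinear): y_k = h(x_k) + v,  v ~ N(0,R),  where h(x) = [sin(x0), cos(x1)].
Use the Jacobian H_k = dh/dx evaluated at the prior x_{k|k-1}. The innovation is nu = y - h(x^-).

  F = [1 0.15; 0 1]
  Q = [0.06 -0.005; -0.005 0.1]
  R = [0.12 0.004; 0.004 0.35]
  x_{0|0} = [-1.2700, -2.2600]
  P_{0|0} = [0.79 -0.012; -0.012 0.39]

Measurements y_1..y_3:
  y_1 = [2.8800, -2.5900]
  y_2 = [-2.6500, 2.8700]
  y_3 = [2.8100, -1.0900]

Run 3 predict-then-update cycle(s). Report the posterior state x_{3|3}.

x_post = [-0.9206, -3.9559]

step 1: x^-=[-1.6090, -2.2600]  P^-=[0.8552 0.0415; 0.0415 0.4900]  H_jac=[-0.0382 0.0000; 0.0000 0.7718]  S=[0.1212 0.0028; 0.0028 0.6418]  K=[-0.2706 0.0511; -0.0266 0.5893]  nu=[3.8793, -1.9541]  x^+=[-2.7584, -3.5146]  P^+=[0.8447 0.0218; 0.0218 0.2671]
step 2: x^-=[-3.2856, -3.5146]  P^-=[0.9172 0.0568; 0.0568 0.3671]  H_jac=[-0.9897 0.0000; 0.0000 -0.3644]  S=[1.0184 0.0245; 0.0245 0.3987]  K=[-0.8915 0.0028; -0.0472 -0.3326]  nu=[-2.7935, 3.8012]  x^+=[-0.7846, -4.6469]  P^+=[0.1081 0.0071; 0.0071 0.3200]
step 3: x^-=[-1.4816, -4.6469]  P^-=[0.1774 0.0501; 0.0501 0.4200]  H_jac=[0.0891 0.0000; 0.0000 -0.9979]  S=[0.1214 -0.0004; -0.0004 0.7682]  K=[0.1299 -0.0650; 0.0347 -0.5455]  nu=[3.8060, -1.0246]  x^+=[-0.9206, -3.9559]  P^+=[0.1721 0.0223; 0.0223 0.1912]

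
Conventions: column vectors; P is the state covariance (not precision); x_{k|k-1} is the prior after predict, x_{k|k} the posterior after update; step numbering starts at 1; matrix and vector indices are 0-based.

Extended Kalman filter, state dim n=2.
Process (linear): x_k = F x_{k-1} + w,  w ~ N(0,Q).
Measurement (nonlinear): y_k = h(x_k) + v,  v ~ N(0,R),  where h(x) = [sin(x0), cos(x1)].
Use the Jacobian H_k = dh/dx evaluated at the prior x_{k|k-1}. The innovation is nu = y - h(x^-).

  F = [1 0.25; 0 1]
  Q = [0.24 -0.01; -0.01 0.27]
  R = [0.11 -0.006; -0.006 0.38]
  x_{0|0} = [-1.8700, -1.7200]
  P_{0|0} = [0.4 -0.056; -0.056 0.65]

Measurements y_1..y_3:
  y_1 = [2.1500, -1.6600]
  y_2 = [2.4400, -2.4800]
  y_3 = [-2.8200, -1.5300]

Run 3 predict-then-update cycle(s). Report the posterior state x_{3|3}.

x_post = [-8.3305, -4.2523]

step 1: x^-=[-2.3000, -1.7200]  P^-=[0.6526 0.0965; 0.0965 0.9200]  H_jac=[-0.6663 0.0000; 0.0000 0.9889]  S=[0.3997 -0.0696; -0.0696 1.2797]  K=[-1.0851 0.0156; -0.0374 0.7089]  nu=[2.8957, -1.5113]  x^+=[-5.4658, -2.8999]  P^+=[0.1793 0.0126; 0.0126 0.2726]
step 2: x^-=[-6.1907, -2.8999]  P^-=[0.4426 0.0707; 0.0707 0.5426]  H_jac=[0.9957 0.0000; 0.0000 0.2394]  S=[0.5488 0.0109; 0.0109 0.4111]  K=[0.8026 0.0200; 0.1221 0.3128]  nu=[2.3477, -1.5091]  x^+=[-4.3366, -3.0851]  P^+=[0.0885 0.0116; 0.0116 0.4934]
step 3: x^-=[-5.1079, -3.0851]  P^-=[0.3652 0.1250; 0.1250 0.7634]  H_jac=[0.3853 0.0000; 0.0000 0.0564]  S=[0.1642 -0.0033; -0.0033 0.3824]  K=[0.8573 0.0258; 0.2955 0.1152]  nu=[-3.7428, -0.5316]  x^+=[-8.3305, -4.2523]  P^+=[0.2444 0.0826; 0.0826 0.7442]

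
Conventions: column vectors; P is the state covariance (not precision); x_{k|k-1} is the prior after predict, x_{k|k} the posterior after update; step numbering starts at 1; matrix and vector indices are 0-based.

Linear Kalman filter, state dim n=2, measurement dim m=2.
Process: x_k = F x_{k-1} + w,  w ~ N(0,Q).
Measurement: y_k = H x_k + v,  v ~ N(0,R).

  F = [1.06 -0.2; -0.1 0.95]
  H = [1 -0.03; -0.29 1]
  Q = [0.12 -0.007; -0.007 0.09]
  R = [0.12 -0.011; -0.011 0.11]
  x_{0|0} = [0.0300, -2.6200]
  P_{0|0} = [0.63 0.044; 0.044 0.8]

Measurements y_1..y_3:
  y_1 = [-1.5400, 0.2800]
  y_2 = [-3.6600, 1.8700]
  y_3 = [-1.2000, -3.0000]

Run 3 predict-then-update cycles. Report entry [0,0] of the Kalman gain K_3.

step 1: x^-=[0.5558, -2.4920]  P^-=[0.8412 -0.1806; -0.1806 0.8099]  S=[0.9728 -0.4614; -0.4614 1.0954]  K=[0.8579 -0.0262; 0.2034 0.8729]  nu=[-2.1706, 2.9332]  x^+=[-1.3832, -0.3732]  P^+=[0.1038 0.0178; 0.0178 0.0989]
step 2: x^-=[-1.3915, -0.2162]  P^-=[0.2330 -0.0185; -0.0185 0.1769]  S=[0.3543 -0.1026; -0.1026 0.3173]  K=[0.6407 -0.0643; 0.1093 0.6100]  nu=[-2.2750, 1.6827]  x^+=[-2.9572, 0.5615]  P^+=[0.0778 0.0085; 0.0085 0.0683]
step 3: x^-=[-3.2469, 0.8291]  P^-=[0.2066 -0.0196; -0.0196 0.1509]  S=[0.3279 -0.0952; -0.0952 0.2896]  K=[0.6104 -0.0738; 0.0922 0.5709]  nu=[2.0718, -4.7707]  x^+=[-1.6300, -1.7032]  P^+=[0.0743 0.0067; 0.0067 0.0637]

K[0,0] = 0.6104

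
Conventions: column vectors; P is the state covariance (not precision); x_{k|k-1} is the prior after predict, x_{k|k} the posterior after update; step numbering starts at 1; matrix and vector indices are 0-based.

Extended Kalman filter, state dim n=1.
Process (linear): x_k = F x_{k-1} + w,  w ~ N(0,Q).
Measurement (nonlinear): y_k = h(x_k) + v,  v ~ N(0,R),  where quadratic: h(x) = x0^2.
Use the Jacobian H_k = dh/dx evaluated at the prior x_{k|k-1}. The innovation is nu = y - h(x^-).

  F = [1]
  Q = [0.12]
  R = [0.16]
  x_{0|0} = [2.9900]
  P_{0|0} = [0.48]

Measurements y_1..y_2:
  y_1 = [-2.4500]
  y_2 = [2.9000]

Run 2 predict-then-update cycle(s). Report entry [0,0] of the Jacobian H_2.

H_jac[0,0] = 2.1988

step 1: x^-=[2.9900]  P^-=[0.6000]  H_jac=[5.9800]  S=[21.6162]  K=[0.1660]  nu=[-11.3901]  x^+=[1.0994]  P^+=[0.0044]
step 2: x^-=[1.0994]  P^-=[0.1244]  H_jac=[2.1988]  S=[0.7616]  K=[0.3593]  nu=[1.6913]  x^+=[1.7070]  P^+=[0.0261]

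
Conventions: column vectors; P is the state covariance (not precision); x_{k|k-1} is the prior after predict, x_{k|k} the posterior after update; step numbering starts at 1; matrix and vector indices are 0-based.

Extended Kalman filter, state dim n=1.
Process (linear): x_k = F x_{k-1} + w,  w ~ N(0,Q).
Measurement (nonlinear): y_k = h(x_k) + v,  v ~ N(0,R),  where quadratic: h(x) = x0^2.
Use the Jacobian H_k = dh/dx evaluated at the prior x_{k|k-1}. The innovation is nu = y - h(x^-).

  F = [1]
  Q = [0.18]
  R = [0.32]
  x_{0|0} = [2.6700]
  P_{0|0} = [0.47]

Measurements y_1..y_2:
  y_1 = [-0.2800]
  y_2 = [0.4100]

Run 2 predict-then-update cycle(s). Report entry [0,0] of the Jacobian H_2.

H_jac[0,0] = 2.6122

step 1: x^-=[2.6700]  P^-=[0.6500]  H_jac=[5.3400]  S=[18.8551]  K=[0.1841]  nu=[-7.4089]  x^+=[1.3061]  P^+=[0.0110]
step 2: x^-=[1.3061]  P^-=[0.1910]  H_jac=[2.6122]  S=[1.6235]  K=[0.3074]  nu=[-1.2959]  x^+=[0.9078]  P^+=[0.0377]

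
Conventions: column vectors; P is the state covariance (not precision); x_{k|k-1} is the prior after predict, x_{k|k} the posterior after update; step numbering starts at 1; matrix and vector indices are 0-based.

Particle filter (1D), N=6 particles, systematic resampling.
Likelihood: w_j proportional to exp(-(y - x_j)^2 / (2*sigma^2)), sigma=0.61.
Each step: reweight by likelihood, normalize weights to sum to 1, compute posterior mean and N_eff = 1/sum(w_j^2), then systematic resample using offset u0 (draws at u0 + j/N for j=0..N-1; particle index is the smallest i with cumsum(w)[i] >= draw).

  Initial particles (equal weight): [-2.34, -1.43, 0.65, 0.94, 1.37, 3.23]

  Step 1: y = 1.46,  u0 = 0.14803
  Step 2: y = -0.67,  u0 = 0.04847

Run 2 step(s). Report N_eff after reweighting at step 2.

step 1: w=[0.0000, 0.0000, 0.1959, 0.3290, 0.4680, 0.0070]  mean=1.1005  Neff=2.7342  idx=[2, 3, 3, 4, 4, 4]
step 2: w=[0.5699, 0.1819, 0.1819, 0.0221, 0.0221, 0.0221]  mean=0.8032  Neff=2.5482  idx=[0, 0, 0, 0, 1, 2]

N_eff = 2.5482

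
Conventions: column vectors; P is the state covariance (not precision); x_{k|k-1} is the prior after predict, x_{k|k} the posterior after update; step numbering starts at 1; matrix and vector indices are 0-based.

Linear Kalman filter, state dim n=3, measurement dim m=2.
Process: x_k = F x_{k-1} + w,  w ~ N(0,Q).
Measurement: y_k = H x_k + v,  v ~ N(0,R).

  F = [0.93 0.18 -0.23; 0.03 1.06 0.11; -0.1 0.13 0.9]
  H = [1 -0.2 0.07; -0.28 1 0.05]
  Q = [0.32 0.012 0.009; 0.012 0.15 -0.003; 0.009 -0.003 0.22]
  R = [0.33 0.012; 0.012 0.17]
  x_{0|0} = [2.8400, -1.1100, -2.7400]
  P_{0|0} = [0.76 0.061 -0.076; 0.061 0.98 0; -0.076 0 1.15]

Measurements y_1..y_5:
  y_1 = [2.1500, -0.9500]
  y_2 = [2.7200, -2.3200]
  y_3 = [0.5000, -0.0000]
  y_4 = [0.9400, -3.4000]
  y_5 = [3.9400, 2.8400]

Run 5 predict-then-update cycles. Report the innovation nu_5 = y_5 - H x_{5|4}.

innov = [2.3908, 5.6503]

step 1: x^-=[3.0716, -1.3928, -2.8943]  P^-=[1.1228 0.2443 -0.3359; 0.2443 1.2691 0.2362; -0.3359 0.2362 1.1878]  S=[1.3581 -0.2901; -0.2901 1.4263]  K=[0.7950 0.1008; 0.1953 0.8898; -0.1699 0.2386]  nu=[-0.9976, 1.4476]  x^+=[2.4244, -0.2995, -2.3794]  P^+=[0.2964 0.1165 -0.1367; 0.1165 0.1888 -0.0519; -0.1367 -0.0519 1.0438]
step 2: x^-=[2.7481, -0.5065, -2.4229]  P^-=[0.7395 0.1440 -0.3426; 0.1440 0.3695 0.0611; -0.3426 0.0611 1.0811]  S=[0.9823 -0.1199; -0.1199 0.5352]  K=[0.6999 0.0069; 0.1557 0.6556; -0.2427 0.3400]  nu=[0.0402, -0.9229]  x^+=[2.7699, -1.1053, -2.7464]  P^+=[0.2594 0.0896 -0.1487; 0.0896 0.1401 -0.0338; -0.1487 -0.0338 0.9415]
step 3: x^-=[3.0087, -1.3906, -2.8925]  P^-=[0.6951 0.1044 -0.3299; 0.1044 0.3159 0.0645; -0.3299 0.0645 1.0041]  S=[0.9529 -0.1382; -0.1382 0.5001]  K=[0.6796 -0.0256; 0.1376 0.6176; -0.2353 0.3489]  nu=[-2.5843, 2.3776]  x^+=[1.1915, -0.2776, -1.4547]  P^+=[0.2499 0.0807 -0.1394; 0.0807 0.1306 -0.0259; -0.1394 -0.0259 0.8678]
step 4: x^-=[1.3927, -0.4185, -1.4645]  P^-=[0.6751 0.0945 -0.3058; 0.0945 0.3056 0.0646; -0.3058 0.0646 0.9445]  S=[0.9395 -0.1405; -0.1405 0.4930]  K=[0.6709 -0.0316; 0.1316 0.6102; -0.2183 0.3383]  nu=[-0.4339, -2.5183]  x^+=[1.1812, -2.0124, -2.2216]  P^+=[0.2457 0.0780 -0.1301; 0.0780 0.1283 -0.0227; -0.1301 -0.0227 0.8226]
step 5: x^-=[1.2473, -2.3421, -2.3792]  P^-=[0.6638 0.0925 -0.2880; 0.0925 0.3031 0.0634; -0.2880 0.0634 0.9070]  S=[0.9313 -0.1386; -0.1386 0.4901]  K=[0.6666 -0.0314; 0.1296 0.6088; -0.2058 0.3282]  nu=[2.3908, 5.6503]  x^+=[2.6636, 1.4079, -1.0168]  P^+=[0.2437 0.0771 -0.1239; 0.0771 0.1277 -0.0212; -0.1239 -0.0212 0.7961]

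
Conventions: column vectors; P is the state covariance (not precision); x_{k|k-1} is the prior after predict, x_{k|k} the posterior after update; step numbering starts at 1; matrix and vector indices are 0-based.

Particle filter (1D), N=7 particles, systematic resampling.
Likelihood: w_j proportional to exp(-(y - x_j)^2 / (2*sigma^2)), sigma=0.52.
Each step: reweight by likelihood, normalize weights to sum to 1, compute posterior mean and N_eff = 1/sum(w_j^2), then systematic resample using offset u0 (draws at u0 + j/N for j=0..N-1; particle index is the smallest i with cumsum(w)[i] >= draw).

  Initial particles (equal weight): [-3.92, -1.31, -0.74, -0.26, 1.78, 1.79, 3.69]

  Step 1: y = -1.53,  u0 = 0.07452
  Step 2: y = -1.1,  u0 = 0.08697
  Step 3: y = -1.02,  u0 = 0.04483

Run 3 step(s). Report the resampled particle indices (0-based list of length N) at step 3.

resampled_idx = [0, 1, 2, 3, 4, 5, 6]

step 1: w=[0.0000, 0.7141, 0.2463, 0.0396, 0.0000, 0.0000, 0.0000]  mean=-1.1281  Neff=1.7477  idx=[1, 1, 1, 1, 1, 2, 2]
step 2: w=[0.1491, 0.1491, 0.1491, 0.1491, 0.1491, 0.1273, 0.1273]  mean=-1.1649  Neff=6.9669  idx=[0, 1, 2, 3, 4, 5, 6]
step 3: w=[0.1424, 0.1424, 0.1424, 0.1424, 0.1424, 0.1439, 0.1439]  mean=-1.1459  Neff=6.9998  idx=[0, 1, 2, 3, 4, 5, 6]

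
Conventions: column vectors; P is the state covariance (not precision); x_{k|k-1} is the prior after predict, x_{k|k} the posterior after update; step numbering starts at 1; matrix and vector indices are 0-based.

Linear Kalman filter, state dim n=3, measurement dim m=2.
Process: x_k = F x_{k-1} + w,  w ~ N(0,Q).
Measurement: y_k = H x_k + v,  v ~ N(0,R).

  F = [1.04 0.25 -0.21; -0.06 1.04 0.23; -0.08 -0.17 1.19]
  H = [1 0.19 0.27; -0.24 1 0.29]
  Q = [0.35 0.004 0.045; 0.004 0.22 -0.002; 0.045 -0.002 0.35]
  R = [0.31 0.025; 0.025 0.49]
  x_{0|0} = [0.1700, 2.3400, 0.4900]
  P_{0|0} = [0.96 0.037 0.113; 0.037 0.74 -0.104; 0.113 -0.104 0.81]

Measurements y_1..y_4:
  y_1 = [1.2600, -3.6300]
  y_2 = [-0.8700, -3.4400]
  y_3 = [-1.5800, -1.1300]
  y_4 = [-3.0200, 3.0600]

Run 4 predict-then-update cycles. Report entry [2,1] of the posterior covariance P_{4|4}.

P_post[2,1] = -0.3201

step 1: x^-=[0.6589, 2.5361, 0.1717]  P^-=[1.4511 0.1820 -0.1689; 0.1820 1.0092 -0.0440; -0.1689 -0.0440 1.5461]  S=[1.8837 0.1109; 0.1109 1.6234]  K=[0.7754 -0.1856; 0.1582 0.5761; 0.1118 0.2664]  nu=[0.0729, -6.0578]  x^+=[1.8395, -0.9420, -1.4340]  P^+=[0.2945 0.0782 -0.2726; 0.0782 0.4031 -0.3383; -0.2726 -0.3383 1.4008]
step 2: x^-=[1.9787, -1.4199, -1.6935]  P^-=[0.9507 0.0920 -0.8168; 0.0920 0.5671 -0.0752; -0.8168 -0.0752 2.5381]  S=[1.0524 -0.0173; -0.0173 1.3512]  K=[0.7061 -0.2671; 0.1769 0.3895; -0.1281 0.6325]  nu=[-2.1217, -1.0541]  x^+=[0.7622, -2.2057, -2.0884]  P^+=[0.3232 0.1050 -0.4850; 0.1050 0.3316 -0.3831; -0.4850 -0.3831 1.9774]
step 3: x^-=[0.6798, -2.8200, -2.1712]  P^-=[1.1142 0.0261 -1.2468; 0.0261 0.5014 0.0589; -1.2468 0.0589 3.4120]  S=[1.0337 -0.1168; -0.1168 1.5377]  K=[0.7189 -0.3375; 0.1718 0.3461; -0.2069 0.8607]  nu=[-1.1378, 2.4828]  x^+=[-0.9761, -2.1561, 0.2011]  P^+=[0.3482 0.1003 -0.5660; 0.1003 0.3005 -0.3536; -0.5660 -0.3536 2.1872]
step 4: x^-=[-1.5964, -2.1376, 0.6839]  P^-=[1.1783 -0.0239 -1.3908; -0.0239 0.4959 0.1649; -1.3908 0.1649 3.7117]  S=[1.0336 -0.1553; -0.1553 1.6667]  K=[0.7183 -0.3591; 0.1630 0.3449; -0.2066 0.9258]  nu=[-1.2021, 4.6161]  x^+=[-4.1174, -0.7414, 5.2058]  P^+=[0.3500 0.0909 -0.5686; 0.0909 0.2877 -0.3201; -0.5686 -0.3201 2.1796]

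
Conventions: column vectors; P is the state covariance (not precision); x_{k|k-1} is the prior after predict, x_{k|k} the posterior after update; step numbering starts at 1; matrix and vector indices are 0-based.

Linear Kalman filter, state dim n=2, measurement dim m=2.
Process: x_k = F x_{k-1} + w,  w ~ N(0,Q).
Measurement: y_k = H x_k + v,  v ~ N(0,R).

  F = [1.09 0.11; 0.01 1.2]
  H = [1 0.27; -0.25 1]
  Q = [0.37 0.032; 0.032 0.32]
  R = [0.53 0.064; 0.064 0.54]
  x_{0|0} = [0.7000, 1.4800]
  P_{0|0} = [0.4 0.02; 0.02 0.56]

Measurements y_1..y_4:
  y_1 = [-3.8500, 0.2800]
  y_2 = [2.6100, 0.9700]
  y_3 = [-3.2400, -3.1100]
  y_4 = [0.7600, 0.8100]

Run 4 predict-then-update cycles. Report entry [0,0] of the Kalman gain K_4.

K[0,0] = 0.5690

step 1: x^-=[0.9258, 1.7830]  P^-=[0.8568 0.1365; 0.1365 1.1269]  S=[1.5427 0.2813; 0.2813 1.6522]  K=[0.6067 -0.1504; 0.1704 0.6324]  nu=[-5.2572, -1.2715]  x^+=[-2.0727, 0.0832]  P^+=[0.3029 0.0334; 0.0334 0.3607]
step 2: x^-=[-2.2500, 0.0791]  P^-=[0.7423 0.1266; 0.1266 0.8403]  S=[1.4019 0.2234; 0.2234 1.3634]  K=[0.5758 -0.1376; 0.1619 0.5666]  nu=[4.8387, 0.3284]  x^+=[0.4908, 1.0484]  P^+=[0.2871 0.0343; 0.0343 0.3249]
step 3: x^-=[0.6503, 1.2630]  P^-=[0.7233 0.1230; 0.1230 0.7887]  S=[1.3772 0.2108; 0.2108 1.3124]  K=[0.5701 -0.1356; 0.1594 0.5519]  nu=[-4.2313, -4.2104]  x^+=[-1.1907, -1.7355]  P^+=[0.2842 0.0343; 0.0343 0.3168]
step 4: x^-=[-1.4887, -2.0945]  P^-=[0.7197 0.1218; 0.1218 0.7771]  S=[1.3721 0.2075; 0.2075 1.3011]  K=[0.5690 -0.1354; 0.1587 0.5485]  nu=[2.8142, 2.5323]  x^+=[-0.2304, -0.2588]  P^+=[0.2836 0.0342; 0.0342 0.3149]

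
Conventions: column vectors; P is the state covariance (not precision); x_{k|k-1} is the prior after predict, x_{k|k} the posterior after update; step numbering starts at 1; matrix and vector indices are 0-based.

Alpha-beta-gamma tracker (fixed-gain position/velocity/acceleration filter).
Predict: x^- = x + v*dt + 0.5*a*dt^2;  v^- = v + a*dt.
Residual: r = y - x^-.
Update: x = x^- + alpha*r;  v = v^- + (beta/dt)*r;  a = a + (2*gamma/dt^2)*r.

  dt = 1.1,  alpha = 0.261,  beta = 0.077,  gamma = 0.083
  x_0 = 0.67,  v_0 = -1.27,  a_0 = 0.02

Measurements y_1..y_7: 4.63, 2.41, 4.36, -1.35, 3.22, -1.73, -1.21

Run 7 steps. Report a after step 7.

a_post = -2.6144

step 1: x_pred=-0.7149  r=5.3449  x^+=0.6801  v^+=-0.8739  a^+=0.7533
step 2: x_pred=0.1746  r=2.2354  x^+=0.7580  v^+=0.1112  a^+=1.0599
step 3: x_pred=1.5216  r=2.8384  x^+=2.2625  v^+=1.4758  a^+=1.4493
step 4: x_pred=4.7627  r=-6.1127  x^+=3.1673  v^+=2.6422  a^+=0.6107
step 5: x_pred=6.4432  r=-3.2232  x^+=5.6020  v^+=3.0884  a^+=0.1685
step 6: x_pred=9.1012  r=-10.8312  x^+=6.2742  v^+=2.5156  a^+=-1.3174
step 7: x_pred=8.2444  r=-9.4544  x^+=5.7768  v^+=0.4047  a^+=-2.6144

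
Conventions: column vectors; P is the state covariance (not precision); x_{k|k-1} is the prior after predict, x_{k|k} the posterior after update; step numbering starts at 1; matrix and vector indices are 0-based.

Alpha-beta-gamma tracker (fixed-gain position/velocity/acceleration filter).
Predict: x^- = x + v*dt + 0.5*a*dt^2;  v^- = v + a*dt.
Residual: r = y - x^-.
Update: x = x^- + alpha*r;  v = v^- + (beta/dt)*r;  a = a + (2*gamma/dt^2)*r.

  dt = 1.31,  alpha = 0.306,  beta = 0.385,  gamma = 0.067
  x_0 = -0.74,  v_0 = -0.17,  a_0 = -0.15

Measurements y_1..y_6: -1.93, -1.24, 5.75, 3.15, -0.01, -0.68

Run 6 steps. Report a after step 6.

a_post = -0.5116

step 1: x_pred=-1.0914  r=-0.8386  x^+=-1.3480  v^+=-0.6130  a^+=-0.2155
step 2: x_pred=-2.3359  r=1.0959  x^+=-2.0005  v^+=-0.5732  a^+=-0.1299
step 3: x_pred=-2.8629  r=8.6129  x^+=-0.2273  v^+=1.7879  a^+=0.5426
step 4: x_pred=2.5804  r=0.5696  x^+=2.7547  v^+=2.6661  a^+=0.5871
step 5: x_pred=6.7511  r=-6.7611  x^+=4.6822  v^+=1.4482  a^+=0.0592
step 6: x_pred=6.6301  r=-7.3101  x^+=4.3932  v^+=-0.6227  a^+=-0.5116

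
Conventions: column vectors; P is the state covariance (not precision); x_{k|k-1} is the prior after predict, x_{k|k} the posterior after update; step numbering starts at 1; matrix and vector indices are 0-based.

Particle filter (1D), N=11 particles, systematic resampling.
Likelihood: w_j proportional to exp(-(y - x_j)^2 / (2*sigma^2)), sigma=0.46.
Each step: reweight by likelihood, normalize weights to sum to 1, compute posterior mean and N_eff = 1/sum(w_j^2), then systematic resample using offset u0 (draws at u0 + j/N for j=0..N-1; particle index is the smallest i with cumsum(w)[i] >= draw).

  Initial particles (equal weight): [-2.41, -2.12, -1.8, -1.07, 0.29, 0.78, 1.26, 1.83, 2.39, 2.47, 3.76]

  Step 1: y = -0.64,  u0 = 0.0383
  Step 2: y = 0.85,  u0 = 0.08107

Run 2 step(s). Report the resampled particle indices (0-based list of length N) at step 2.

step 1: w=[0.0007, 0.0068, 0.0500, 0.7763, 0.1557, 0.0102, 0.0002, 0.0000, 0.0000, 0.0000, 0.0000]  mean=-0.8834  Neff=1.5884  idx=[2, 3, 3, 3, 3, 3, 3, 3, 3, 4, 4]
step 2: w=[0.0000, 0.0002, 0.0002, 0.0002, 0.0002, 0.0002, 0.0002, 0.0002, 0.0002, 0.4993, 0.4993]  mean=0.2881  Neff=2.0055  idx=[9, 9, 9, 9, 9, 10, 10, 10, 10, 10, 10]

resampled_idx = [9, 9, 9, 9, 9, 10, 10, 10, 10, 10, 10]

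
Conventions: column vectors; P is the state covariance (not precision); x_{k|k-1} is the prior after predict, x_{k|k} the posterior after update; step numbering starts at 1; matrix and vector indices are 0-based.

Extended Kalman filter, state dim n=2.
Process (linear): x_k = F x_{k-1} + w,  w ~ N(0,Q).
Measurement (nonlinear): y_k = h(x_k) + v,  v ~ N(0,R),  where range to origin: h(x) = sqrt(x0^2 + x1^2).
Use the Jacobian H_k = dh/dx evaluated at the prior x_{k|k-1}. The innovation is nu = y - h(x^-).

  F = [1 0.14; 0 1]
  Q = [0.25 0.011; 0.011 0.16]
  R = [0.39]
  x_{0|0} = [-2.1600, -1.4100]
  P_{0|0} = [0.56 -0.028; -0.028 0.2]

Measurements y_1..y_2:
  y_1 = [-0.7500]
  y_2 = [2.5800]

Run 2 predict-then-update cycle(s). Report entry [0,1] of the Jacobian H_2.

H_jac[0,1] = -0.9609

step 1: x^-=[-2.3574, -1.4100]  P^-=[0.8061 0.0110; 0.0110 0.3600]  H_jac=[-0.8582 -0.5133]  S=[1.0882]  K=[-0.6409; -0.1785]  nu=[-3.4969]  x^+=[-0.1163, -0.7859]  P^+=[0.3591 -0.1135; -0.1135 0.3253]
step 2: x^-=[-0.2263, -0.7859]  P^-=[0.5837 -0.0569; -0.0569 0.4853]  H_jac=[-0.2768 -0.9609]  S=[0.8526]  K=[-0.1253; -0.5285]  nu=[1.7622]  x^+=[-0.4472, -1.7172]  P^+=[0.5703 -0.1134; -0.1134 0.2472]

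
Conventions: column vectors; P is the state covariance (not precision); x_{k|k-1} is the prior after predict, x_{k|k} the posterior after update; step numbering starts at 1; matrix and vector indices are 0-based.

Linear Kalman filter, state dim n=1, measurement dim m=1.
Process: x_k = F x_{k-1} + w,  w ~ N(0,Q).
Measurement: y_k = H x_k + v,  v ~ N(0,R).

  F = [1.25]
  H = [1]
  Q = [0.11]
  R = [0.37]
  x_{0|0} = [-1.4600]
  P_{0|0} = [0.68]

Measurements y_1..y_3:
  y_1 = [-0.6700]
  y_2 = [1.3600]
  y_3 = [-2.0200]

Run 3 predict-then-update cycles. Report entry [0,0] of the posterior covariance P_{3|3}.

step 1: x^-=[-1.8250]  P^-=[1.1725]  S=[1.5425]  K=[0.7601]  nu=[1.1550]  x^+=[-0.9471]  P^+=[0.2812]
step 2: x^-=[-1.1838]  P^-=[0.5494]  S=[0.9194]  K=[0.5976]  nu=[2.5438]  x^+=[0.3363]  P^+=[0.2211]
step 3: x^-=[0.4204]  P^-=[0.4555]  S=[0.8255]  K=[0.5518]  nu=[-2.4404]  x^+=[-0.9261]  P^+=[0.2042]

P_post[0,0] = 0.2042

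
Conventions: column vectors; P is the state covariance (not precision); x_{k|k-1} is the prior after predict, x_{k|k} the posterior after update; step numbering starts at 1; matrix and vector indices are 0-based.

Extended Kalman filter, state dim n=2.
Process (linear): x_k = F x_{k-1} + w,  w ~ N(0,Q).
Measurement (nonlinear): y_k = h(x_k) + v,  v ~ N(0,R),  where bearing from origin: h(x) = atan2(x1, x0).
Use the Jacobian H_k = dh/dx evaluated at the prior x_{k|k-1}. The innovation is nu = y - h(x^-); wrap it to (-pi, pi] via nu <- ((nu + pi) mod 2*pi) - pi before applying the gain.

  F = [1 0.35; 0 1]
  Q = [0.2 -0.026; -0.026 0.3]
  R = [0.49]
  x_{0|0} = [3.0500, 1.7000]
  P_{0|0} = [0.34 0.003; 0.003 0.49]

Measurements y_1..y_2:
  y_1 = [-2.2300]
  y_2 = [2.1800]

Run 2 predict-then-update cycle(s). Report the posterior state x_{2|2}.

step 1: x^-=[3.6450, 1.7000]  P^-=[0.6021 0.1485; 0.1485 0.7900]  H_jac=[-0.1051 0.2253]  S=[0.5297]  K=[-0.0563; 0.3066]  nu=[-2.6664]  x^+=[3.7951, 0.8825]  P^+=[0.6004 0.1576; 0.1576 0.7402]
step 2: x^-=[4.1040, 0.8825]  P^-=[1.0015 0.3907; 0.3907 1.0402]  H_jac=[-0.0501 0.2329]  S=[0.5398]  K=[0.0757; 0.4125]  nu=[1.9682]  x^+=[4.2529, 1.6945]  P^+=[0.9984 0.3739; 0.3739 0.9483]

x_post = [4.2529, 1.6945]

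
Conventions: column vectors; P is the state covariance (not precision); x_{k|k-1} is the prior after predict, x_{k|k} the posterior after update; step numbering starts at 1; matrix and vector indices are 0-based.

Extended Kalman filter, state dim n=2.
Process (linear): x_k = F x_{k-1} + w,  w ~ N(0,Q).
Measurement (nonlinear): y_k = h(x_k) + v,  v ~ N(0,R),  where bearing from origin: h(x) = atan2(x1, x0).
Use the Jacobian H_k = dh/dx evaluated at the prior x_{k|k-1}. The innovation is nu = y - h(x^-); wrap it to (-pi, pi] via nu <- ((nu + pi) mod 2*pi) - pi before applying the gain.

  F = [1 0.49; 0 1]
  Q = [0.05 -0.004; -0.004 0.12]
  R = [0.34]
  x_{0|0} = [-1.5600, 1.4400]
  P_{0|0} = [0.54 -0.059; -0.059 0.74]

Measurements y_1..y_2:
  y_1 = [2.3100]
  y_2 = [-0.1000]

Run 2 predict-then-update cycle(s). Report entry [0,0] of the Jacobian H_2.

step 1: x^-=[-0.8544, 1.4400]  P^-=[0.7099 0.2996; 0.2996 0.8600]  H_jac=[-0.5136 -0.3048]  S=[0.7009]  K=[-0.6504; -0.5935]  nu=[0.2037]  x^+=[-0.9869, 1.3191]  P^+=[0.4133 0.0290; 0.0290 0.6131]
step 2: x^-=[-0.3405, 1.3191]  P^-=[0.6390 0.3255; 0.3255 0.7331]  H_jac=[-0.7107 -0.1835]  S=[0.7723]  K=[-0.6653; -0.4737]  nu=[-1.9234]  x^+=[0.9392, 2.2302]  P^+=[0.2971 0.0821; 0.0821 0.5599]

H_jac[0,0] = -0.7107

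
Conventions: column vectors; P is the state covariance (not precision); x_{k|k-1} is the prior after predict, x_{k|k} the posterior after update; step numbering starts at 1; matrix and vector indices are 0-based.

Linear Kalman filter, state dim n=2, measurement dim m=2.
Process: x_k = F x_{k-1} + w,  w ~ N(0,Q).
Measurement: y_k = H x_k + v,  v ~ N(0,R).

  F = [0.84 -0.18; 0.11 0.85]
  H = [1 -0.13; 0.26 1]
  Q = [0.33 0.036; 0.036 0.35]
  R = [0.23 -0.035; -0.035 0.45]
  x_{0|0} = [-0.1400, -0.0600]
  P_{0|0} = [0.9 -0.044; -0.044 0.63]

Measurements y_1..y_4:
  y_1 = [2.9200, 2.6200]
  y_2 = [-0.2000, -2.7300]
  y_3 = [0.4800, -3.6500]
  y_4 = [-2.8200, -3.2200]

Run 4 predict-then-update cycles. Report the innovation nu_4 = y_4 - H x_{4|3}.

step 1: x^-=[-0.1068, -0.0664]  P^-=[0.9988 -0.0078; -0.0078 0.8078]  S=[1.2444 0.1121; 0.1121 1.3213]  K=[0.7923 0.1234; -0.1467 0.6223]  nu=[3.0182, 2.7142]  x^+=[2.6193, 1.1798]  P^+=[0.1756 -0.0179; -0.0179 0.2898]
step 2: x^-=[1.9879, 1.2910]  P^-=[0.4687 -0.0045; -0.0045 0.5582]  S=[0.7093 0.0099; 0.0099 1.0375]  K=[0.6601 0.1068; -0.1162 0.5380]  nu=[-2.0201, -4.5378]  x^+=[0.1699, -0.9155]  P^+=[0.1464 -0.0131; -0.0131 0.2496]
step 3: x^-=[0.3075, -0.7595]  P^-=[0.4453 0.0022; 0.0022 0.5296]  S=[0.6837 0.0141; 0.0141 1.0109]  K=[0.6487 0.1077; -0.1083 0.5260]  nu=[0.0738, -2.9704]  x^+=[0.0354, -2.3300]  P^+=[0.1439 -0.0117; -0.0117 0.2435]
step 4: x^-=[0.4491, -1.9766]  P^-=[0.4430 0.0039; 0.0039 0.5255]  S=[0.6808 0.0157; 0.0157 1.0075]  K=[0.6474 0.1082; -0.1066 0.5243]  nu=[-3.5261, -1.3602]  x^+=[-1.9807, -2.3138]  P^+=[0.1436 -0.0113; -0.0113 0.2426]

innov = [-3.5261, -1.3602]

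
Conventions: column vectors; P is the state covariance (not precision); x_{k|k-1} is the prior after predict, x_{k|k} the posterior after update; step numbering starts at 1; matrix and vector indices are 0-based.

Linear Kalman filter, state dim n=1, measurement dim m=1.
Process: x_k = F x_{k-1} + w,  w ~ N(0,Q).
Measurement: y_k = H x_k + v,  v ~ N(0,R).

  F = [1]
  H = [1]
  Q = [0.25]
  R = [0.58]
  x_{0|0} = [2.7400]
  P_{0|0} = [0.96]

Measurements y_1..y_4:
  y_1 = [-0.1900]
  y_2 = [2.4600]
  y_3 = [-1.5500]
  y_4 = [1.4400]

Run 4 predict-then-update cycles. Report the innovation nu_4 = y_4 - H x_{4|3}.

innov = [1.3529]

step 1: x^-=[2.7400]  P^-=[1.2100]  S=[1.7900]  K=[0.6760]  nu=[-2.9300]  x^+=[0.7594]  P^+=[0.3921]
step 2: x^-=[0.7594]  P^-=[0.6421]  S=[1.2221]  K=[0.5254]  nu=[1.7006]  x^+=[1.6529]  P^+=[0.3047]
step 3: x^-=[1.6529]  P^-=[0.5547]  S=[1.1347]  K=[0.4889]  nu=[-3.2029]  x^+=[0.0871]  P^+=[0.2835]
step 4: x^-=[0.0871]  P^-=[0.5335]  S=[1.1135]  K=[0.4791]  nu=[1.3529]  x^+=[0.7353]  P^+=[0.2779]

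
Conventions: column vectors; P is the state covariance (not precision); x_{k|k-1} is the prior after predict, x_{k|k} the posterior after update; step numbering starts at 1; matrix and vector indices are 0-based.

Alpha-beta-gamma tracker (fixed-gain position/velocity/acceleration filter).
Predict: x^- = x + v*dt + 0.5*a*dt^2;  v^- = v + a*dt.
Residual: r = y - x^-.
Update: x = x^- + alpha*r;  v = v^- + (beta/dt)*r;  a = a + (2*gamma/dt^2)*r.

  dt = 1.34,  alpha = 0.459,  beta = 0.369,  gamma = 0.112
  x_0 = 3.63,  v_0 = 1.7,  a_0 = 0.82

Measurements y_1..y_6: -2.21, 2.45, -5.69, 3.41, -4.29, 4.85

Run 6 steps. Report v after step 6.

v_post = 1.1952

step 1: x_pred=6.6442  r=-8.8542  x^+=2.5801  v^+=0.3606  a^+=-0.2846
step 2: x_pred=2.8078  r=-0.3578  x^+=2.6436  v^+=-0.1193  a^+=-0.3292
step 3: x_pred=2.1882  r=-7.8782  x^+=-1.4279  v^+=-2.7298  a^+=-1.3120
step 4: x_pred=-6.2638  r=9.6738  x^+=-1.8235  v^+=-1.8240  a^+=-0.1052
step 5: x_pred=-4.3621  r=0.0721  x^+=-4.3290  v^+=-1.9451  a^+=-0.0962
step 6: x_pred=-7.0219  r=11.8719  x^+=-1.5727  v^+=1.1952  a^+=1.3848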